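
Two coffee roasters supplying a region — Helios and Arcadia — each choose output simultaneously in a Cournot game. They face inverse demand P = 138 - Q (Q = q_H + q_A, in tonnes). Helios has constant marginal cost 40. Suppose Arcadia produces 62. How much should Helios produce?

18

With the rival's output fixed at 62, Helios's profit is π_H = (138 - 62 - q_H)q_H - (40q_H) = (76 - q_H)q_H - (40q_H).
∂π_H/∂q_H = 36 - 2q_H = 0, so q_H = 18.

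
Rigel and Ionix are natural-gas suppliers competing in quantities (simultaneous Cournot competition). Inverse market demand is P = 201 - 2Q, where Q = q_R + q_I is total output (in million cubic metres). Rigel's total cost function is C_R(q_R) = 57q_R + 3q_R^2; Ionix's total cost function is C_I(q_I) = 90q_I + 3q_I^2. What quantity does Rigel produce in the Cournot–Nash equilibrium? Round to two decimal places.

Rigel's profit: π_R = (201 - 2Q)q_R - (57q_R + 3q_R²). Setting ∂π_R/∂q_R = 0: 144 - 10q_R - 2(q_I) = 0.
Ionix's profit: π_I = (201 - 2Q)q_I - (90q_I + 3q_I²). Setting ∂π_I/∂q_I = 0: 111 - 10q_I - 2(q_R) = 0.
Best responses: q_R = (144 - 2q_I)/10, q_I = (111 - 2q_R)/10.
Substituting one into the other gives q_R = 203/16 and q_I = 137/16.

12.69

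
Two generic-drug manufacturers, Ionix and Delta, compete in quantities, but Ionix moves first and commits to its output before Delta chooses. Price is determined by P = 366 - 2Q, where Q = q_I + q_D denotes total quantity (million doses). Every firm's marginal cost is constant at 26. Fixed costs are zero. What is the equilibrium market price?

Solve by backward induction. Given q_I, the follower Delta maximises π_D = (366 - 2q_I - 2q_D)q_D - 26q_D.
Setting the follower's marginal profit to zero, 340 - 2q_I - 4q_D = 0, i.e. q_D = (340 - 2q_I)/4.
The leader anticipates this reaction. Substituting into P = 366 - 2Q gives P = 196 - q_I, so π_I = (196 - q_I)q_I - 26q_I.
Maximising: ∂π_I/∂q_I = 170 - 2q_I = 0, giving q_I = 85.
Then q_D = (340 - 2·85)/4 = 85/2.
Total output Q = 255/2, so price P = 366 - 2·(255/2) = 111.

111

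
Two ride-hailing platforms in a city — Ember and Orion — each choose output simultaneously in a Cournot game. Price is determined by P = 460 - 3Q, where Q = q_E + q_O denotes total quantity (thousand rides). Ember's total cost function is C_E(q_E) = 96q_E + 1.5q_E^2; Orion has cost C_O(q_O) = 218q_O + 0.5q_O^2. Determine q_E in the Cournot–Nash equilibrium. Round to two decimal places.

33.74

Ember's profit: π_E = (460 - 3Q)q_E - (96q_E + (3/2)q_E²). Setting ∂π_E/∂q_E = 0: 364 - 9q_E - 3(q_O) = 0.
Orion's first-order condition: 242 - 7q_O - 3(q_E) = 0.
So q_E = (364 - 3q_O)/9 and q_O = (242 - 3q_E)/7.
Solving the pair: q_E = 911/27, q_O = 181/9.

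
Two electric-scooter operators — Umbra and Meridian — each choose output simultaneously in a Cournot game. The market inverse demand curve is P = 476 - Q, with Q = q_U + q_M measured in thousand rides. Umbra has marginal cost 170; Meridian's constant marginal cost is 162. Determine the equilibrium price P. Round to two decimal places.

Umbra's profit: π_U = (476 - Q)q_U - (170q_U). Setting ∂π_U/∂q_U = 0: 306 - 2q_U - (q_M) = 0.
Meridian's profit: π_M = (476 - Q)q_M - (162q_M). Setting ∂π_M/∂q_M = 0: 314 - 2q_M - (q_U) = 0.
Best responses: q_U = (306 - q_M)/2, q_M = (314 - q_U)/2.
Substituting one into the other gives q_U = 298/3 and q_M = 322/3.
Total output Q = 620/3, so price P = 476 - 620/3 = 808/3.

269.33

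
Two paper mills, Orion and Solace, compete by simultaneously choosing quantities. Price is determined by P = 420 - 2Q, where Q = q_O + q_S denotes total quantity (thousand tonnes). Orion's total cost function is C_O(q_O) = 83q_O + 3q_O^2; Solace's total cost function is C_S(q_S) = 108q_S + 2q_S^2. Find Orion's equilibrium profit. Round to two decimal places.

Orion's profit: π_O = (420 - 2Q)q_O - (83q_O + 3q_O²). Setting ∂π_O/∂q_O = 0: 337 - 10q_O - 2(q_S) = 0.
Solace's profit: π_S = (420 - 2Q)q_S - (108q_S + 2q_S²). Setting ∂π_S/∂q_S = 0: 312 - 8q_S - 2(q_O) = 0.
Best responses: q_O = (337 - 2q_S)/10, q_S = (312 - 2q_O)/8.
Solving the pair: q_O = 518/19, q_S = 1223/38.
Price P = 420 - 2·59.4474 = 301.1053.
Orion's profit: 301.1053·(518/19) - 83·(518/19) - 3(518/19)² = 3716.3989.

3716.40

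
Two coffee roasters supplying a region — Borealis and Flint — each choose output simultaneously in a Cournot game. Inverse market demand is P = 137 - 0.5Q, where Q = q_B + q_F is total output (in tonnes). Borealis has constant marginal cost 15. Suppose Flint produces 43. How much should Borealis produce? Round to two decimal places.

100.50

With the rival's output fixed at 43, Borealis's profit is π_B = (137 - (1/2)·43 - (1/2)q_B)q_B - (15q_B) = (231/2 - (1/2)q_B)q_B - (15q_B).
∂π_B/∂q_B = 201/2 - q_B = 0, so q_B = 201/2.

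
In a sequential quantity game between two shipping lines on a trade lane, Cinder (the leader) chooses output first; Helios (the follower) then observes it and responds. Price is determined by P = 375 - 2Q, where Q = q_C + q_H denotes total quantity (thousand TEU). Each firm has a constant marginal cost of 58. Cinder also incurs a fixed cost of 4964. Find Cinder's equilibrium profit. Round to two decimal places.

The follower Helios best-responds to any q_C: π_H = (375 - 2Q)q_H - 58q_H.
Setting the follower's marginal profit to zero, 317 - 2q_C - 4q_H = 0, i.e. q_H = (317 - 2q_C)/4.
The leader anticipates this reaction. Substituting into P = 375 - 2Q gives P = 433/2 - q_C, so π_C = (433/2 - q_C)q_C - 58q_C.
The leader's first-order condition 317/2 - 2q_C = 0 yields q_C = 317/4.
Then q_H = (317 - 2·(317/4))/4 = 317/8.
Price P = 375 - 2·(951/8) = 549/4.
Cinder's profit: (549/4 - 58)·(317/4) - 4964 = 1316.5625.

1316.56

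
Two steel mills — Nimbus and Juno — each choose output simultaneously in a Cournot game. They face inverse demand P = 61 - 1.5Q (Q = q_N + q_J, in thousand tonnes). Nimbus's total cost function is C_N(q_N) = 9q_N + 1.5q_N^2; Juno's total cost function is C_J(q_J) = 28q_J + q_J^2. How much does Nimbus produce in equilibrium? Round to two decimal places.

Nimbus's profit: π_N = (61 - 1.5Q)q_N - (9q_N + (3/2)q_N²). Setting ∂π_N/∂q_N = 0: 52 - 6q_N - (3/2)(q_J) = 0.
Juno's first-order condition: 33 - 5q_J - (3/2)(q_N) = 0.
Best responses: q_N = (52 - (3/2)q_J)/6, q_J = (33 - (3/2)q_N)/5.
Substituting one into the other gives q_N = 842/111 and q_J = 160/37.

7.59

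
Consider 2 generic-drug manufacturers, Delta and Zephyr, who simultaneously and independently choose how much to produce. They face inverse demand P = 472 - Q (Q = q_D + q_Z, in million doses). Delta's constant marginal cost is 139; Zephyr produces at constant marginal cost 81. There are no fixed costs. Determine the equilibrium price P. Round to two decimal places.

230.67

Delta's profit: π_D = (472 - Q)q_D - (139q_D). Setting ∂π_D/∂q_D = 0: 333 - 2q_D - (q_Z) = 0.
Zephyr's first-order condition: 391 - 2q_Z - (q_D) = 0.
Best responses: q_D = (333 - q_Z)/2, q_Z = (391 - q_D)/2.
Substituting one into the other gives q_D = 275/3 and q_Z = 449/3.
Total output Q = 724/3, so price P = 472 - 724/3 = 692/3.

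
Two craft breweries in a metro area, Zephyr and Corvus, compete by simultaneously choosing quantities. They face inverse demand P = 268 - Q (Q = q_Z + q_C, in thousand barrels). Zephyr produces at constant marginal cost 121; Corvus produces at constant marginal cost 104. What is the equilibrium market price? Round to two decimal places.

164.33

Zephyr's profit: π_Z = (268 - Q)q_Z - (121q_Z). Setting ∂π_Z/∂q_Z = 0: 147 - 2q_Z - (q_C) = 0.
Corvus's profit: π_C = (268 - Q)q_C - (104q_C). Setting ∂π_C/∂q_C = 0: 164 - 2q_C - (q_Z) = 0.
Best responses: q_Z = (147 - q_C)/2, q_C = (164 - q_Z)/2.
Substituting one into the other gives q_Z = 130/3 and q_C = 181/3.
Total output Q = 311/3, so price P = 268 - 311/3 = 493/3.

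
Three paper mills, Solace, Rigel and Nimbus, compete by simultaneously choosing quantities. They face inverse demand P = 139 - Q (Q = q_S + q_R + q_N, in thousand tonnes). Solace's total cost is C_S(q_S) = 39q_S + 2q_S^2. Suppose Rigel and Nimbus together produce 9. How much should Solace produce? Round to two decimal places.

15.17

With rivals' combined output fixed at 9, Solace's profit is π_S = (139 - 9 - q_S)q_S - (39q_S + 2q_S²) = (130 - q_S)q_S - (39q_S + 2q_S²).
∂π_S/∂q_S = 91 - 6q_S = 0, so q_S = 91/6.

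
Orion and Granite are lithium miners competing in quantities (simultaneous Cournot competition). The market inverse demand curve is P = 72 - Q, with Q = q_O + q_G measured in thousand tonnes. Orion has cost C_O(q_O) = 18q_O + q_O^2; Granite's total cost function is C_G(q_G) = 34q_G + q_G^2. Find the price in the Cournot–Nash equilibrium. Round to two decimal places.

53.60

Orion's profit: π_O = (72 - Q)q_O - (18q_O + q_O²). Setting ∂π_O/∂q_O = 0: 54 - 4q_O - (q_G) = 0.
Granite's profit: π_G = (72 - Q)q_G - (34q_G + q_G²). Setting ∂π_G/∂q_G = 0: 38 - 4q_G - (q_O) = 0.
So q_O = (54 - q_G)/4 and q_G = (38 - q_O)/4.
Solving the pair: q_O = 178/15, q_G = 98/15.
Total output Q = 92/5, so price P = 72 - 92/5 = 268/5.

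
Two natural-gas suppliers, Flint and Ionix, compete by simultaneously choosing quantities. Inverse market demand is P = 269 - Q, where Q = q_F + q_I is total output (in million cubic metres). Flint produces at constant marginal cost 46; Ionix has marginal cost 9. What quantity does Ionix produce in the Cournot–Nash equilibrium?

99

Flint's profit: π_F = (269 - Q)q_F - (46q_F). Setting ∂π_F/∂q_F = 0: 223 - 2q_F - (q_I) = 0.
Ionix's first-order condition: 260 - 2q_I - (q_F) = 0.
Rearranging gives the reaction functions q_F = (223 - q_I)/2 and q_I = (260 - q_F)/2.
Substituting one into the other gives q_F = 62 and q_I = 99.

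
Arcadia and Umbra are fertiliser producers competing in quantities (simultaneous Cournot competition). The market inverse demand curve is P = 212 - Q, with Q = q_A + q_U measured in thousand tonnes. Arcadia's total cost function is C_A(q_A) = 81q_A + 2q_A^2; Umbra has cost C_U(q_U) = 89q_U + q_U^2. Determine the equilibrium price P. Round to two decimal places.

Arcadia's profit: π_A = (212 - Q)q_A - (81q_A + 2q_A²). Setting ∂π_A/∂q_A = 0: 131 - 6q_A - (q_U) = 0.
Umbra's profit: π_U = (212 - Q)q_U - (89q_U + q_U²). Setting ∂π_U/∂q_U = 0: 123 - 4q_U - (q_A) = 0.
So q_A = (131 - q_U)/6 and q_U = (123 - q_A)/4.
Substituting one into the other gives q_A = 401/23 and q_U = 607/23.
Total output Q = 1008/23, so price P = 212 - 1008/23 = 168.1739.

168.17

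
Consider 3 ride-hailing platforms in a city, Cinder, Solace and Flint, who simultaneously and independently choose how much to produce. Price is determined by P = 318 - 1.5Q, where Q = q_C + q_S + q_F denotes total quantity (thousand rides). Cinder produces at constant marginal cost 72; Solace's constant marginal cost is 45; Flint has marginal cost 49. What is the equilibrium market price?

121

Cinder's profit: π_C = (318 - 1.5Q)q_C - (72q_C). Setting ∂π_C/∂q_C = 0: 246 - 3q_C - (3/2)(q_S + q_F) = 0.
Solace's profit: π_S = (318 - 1.5Q)q_S - (45q_S). Setting ∂π_S/∂q_S = 0: 273 - 3q_S - (3/2)(q_C + q_F) = 0.
Flint's first-order condition: 269 - 3q_F - (3/2)(q_C + q_S) = 0.
Adding the 3 first-order conditions: 788 − 6Q = 0, so Q = 394/3.
Back-substituting: q_C = (246 − 197)/(3/2) = 98/3, q_S = (273 − 197)/(3/2) = 152/3, q_F = (269 − 197)/(3/2) = 48.
Total output Q = 394/3, so price P = 318 - (3/2)·(394/3) = 121.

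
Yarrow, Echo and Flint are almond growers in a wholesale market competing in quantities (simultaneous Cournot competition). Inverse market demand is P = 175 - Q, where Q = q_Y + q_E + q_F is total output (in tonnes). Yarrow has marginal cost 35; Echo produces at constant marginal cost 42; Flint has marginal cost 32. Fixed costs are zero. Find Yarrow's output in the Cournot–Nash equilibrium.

Yarrow's profit: π_Y = (175 - Q)q_Y - (35q_Y). Setting ∂π_Y/∂q_Y = 0: 140 - 2q_Y - (q_E + q_F) = 0.
Echo's profit: π_E = (175 - Q)q_E - (42q_E). Setting ∂π_E/∂q_E = 0: 133 - 2q_E - (q_Y + q_F) = 0.
Flint's profit: π_F = (175 - Q)q_F - (32q_F). Setting ∂π_F/∂q_F = 0: 143 - 2q_F - (q_Y + q_E) = 0.
Summing all 3 equations gives 416 − 4Q = 0, hence Q = 104.
Back-substituting: q_Y = (140 − 104) = 36, q_E = (133 − 104) = 29, q_F = (143 − 104) = 39.

36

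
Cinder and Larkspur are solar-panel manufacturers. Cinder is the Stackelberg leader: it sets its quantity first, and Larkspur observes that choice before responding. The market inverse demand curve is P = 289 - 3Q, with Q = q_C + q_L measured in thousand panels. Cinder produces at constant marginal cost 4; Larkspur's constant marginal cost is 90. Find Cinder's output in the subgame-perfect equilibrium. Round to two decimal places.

Solve by backward induction. Given q_C, the follower Larkspur maximises π_L = (289 - 3q_C - 3q_L)q_L - 90q_L.
Setting the follower's marginal profit to zero, 199 - 3q_C - 6q_L = 0, i.e. q_L = (199 - 3q_C)/6.
Cinder substitutes q_L(q_C) into its own profit: π_C = q_C(289 - 3q_C - (199 - 3q_C)/2) - 4q_C = (379/2 - (3/2)q_C)q_C - 4q_C.
Maximising: ∂π_C/∂q_C = 371/2 - 3q_C = 0, giving q_C = 371/6.
Then q_L = (199 - 3·(371/6))/6 = 9/4.

61.83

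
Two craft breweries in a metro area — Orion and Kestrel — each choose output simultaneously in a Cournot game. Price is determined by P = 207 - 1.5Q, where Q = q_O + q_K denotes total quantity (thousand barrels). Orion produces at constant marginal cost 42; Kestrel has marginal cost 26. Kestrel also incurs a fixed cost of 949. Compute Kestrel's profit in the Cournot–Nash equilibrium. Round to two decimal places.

Orion's profit: π_O = (207 - 1.5Q)q_O - (42q_O). Setting ∂π_O/∂q_O = 0: 165 - 3q_O - (3/2)(q_K) = 0.
Kestrel's profit: π_K = (207 - 1.5Q)q_K - (26q_K). Setting ∂π_K/∂q_K = 0: 181 - 3q_K - (3/2)(q_O) = 0.
Best responses: q_O = (165 - (3/2)q_K)/3, q_K = (181 - (3/2)q_O)/3.
Solving the pair: q_O = 298/9, q_K = 394/9.
Price P = 207 - (3/2)·(692/9) = 275/3.
Kestrel's profit: (275/3 - 26)·(394/9) - 949 = 1925.7407.

1925.74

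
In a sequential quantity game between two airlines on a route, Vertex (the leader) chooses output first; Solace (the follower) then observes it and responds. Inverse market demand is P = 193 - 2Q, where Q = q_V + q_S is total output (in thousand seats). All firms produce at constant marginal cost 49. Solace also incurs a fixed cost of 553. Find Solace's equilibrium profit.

The follower Solace best-responds to any q_V: π_S = (193 - 2Q)q_S - 49q_S.
Follower FOC: 144 - 2q_V - 4q_S = 0, so q_S(q_V) = (144 - 2q_V)/4.
The leader anticipates this reaction. Substituting into P = 193 - 2Q gives P = 121 - q_V, so π_V = (121 - q_V)q_V - 49q_V.
Maximising: ∂π_V/∂q_V = 72 - 2q_V = 0, giving q_V = 36.
Then q_S = (144 - 2·36)/4 = 18.
Price P = 193 - 2·54 = 85.
Solace's profit: (85 - 49)·18 - 553 = 95.

95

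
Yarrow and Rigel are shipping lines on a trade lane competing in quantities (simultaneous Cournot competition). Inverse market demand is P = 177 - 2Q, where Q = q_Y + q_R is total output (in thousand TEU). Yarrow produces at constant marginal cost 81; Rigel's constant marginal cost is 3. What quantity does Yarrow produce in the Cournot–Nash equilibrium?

3

Yarrow's profit: π_Y = (177 - 2Q)q_Y - (81q_Y). Setting ∂π_Y/∂q_Y = 0: 96 - 4q_Y - 2(q_R) = 0.
Rigel's first-order condition: 174 - 4q_R - 2(q_Y) = 0.
Best responses: q_Y = (96 - 2q_R)/4, q_R = (174 - 2q_Y)/4.
Substituting one into the other gives q_Y = 3 and q_R = 42.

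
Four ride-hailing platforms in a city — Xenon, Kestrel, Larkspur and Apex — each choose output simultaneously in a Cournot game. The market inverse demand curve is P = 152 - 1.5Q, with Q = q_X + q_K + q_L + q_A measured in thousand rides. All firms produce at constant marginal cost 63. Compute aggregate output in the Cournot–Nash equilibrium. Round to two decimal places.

47.47

Each firm earns π_i = (152 - 1.5Q)q_i - 63q_i.
First-order condition (treating rivals' output as given): 89 - 3q_i - (3/2)·Σ_{j≠i} q_j = 0.
By symmetry each firm produces the same amount; substituting Σ_{j≠i} q_j = 3q_i yields q_i = 89/(15/2) = 178/15.
Total output Q = 178/15 + 178/15 + 178/15 + 178/15 = 712/15.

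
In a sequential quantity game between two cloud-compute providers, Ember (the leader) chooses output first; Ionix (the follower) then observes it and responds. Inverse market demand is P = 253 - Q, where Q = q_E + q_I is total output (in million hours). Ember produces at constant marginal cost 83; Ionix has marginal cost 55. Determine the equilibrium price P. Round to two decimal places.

118.50

The follower Ionix best-responds to any q_E: π_I = (253 - Q)q_I - 55q_I.
Setting the follower's marginal profit to zero, 198 - q_E - 2q_I = 0, i.e. q_I = (198 - q_E)/2.
The leader anticipates this reaction. Substituting into P = 253 - Q gives P = 154 - (1/2)q_E, so π_E = (154 - (1/2)q_E)q_E - 83q_E.
Maximising: ∂π_E/∂q_E = 71 - q_E = 0, giving q_E = 71.
Then q_I = (198 - 71)/2 = 127/2.
Total output Q = 269/2, so price P = 253 - 269/2 = 237/2.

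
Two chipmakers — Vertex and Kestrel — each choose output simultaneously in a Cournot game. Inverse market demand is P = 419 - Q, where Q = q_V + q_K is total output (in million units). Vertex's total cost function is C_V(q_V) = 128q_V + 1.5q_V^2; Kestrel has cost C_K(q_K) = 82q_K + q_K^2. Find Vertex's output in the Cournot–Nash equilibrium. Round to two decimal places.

43.53

Vertex's profit: π_V = (419 - Q)q_V - (128q_V + (3/2)q_V²). Setting ∂π_V/∂q_V = 0: 291 - 5q_V - (q_K) = 0.
Kestrel's first-order condition: 337 - 4q_K - (q_V) = 0.
So q_V = (291 - q_K)/5 and q_K = (337 - q_V)/4.
Solving the pair: q_V = 827/19, q_K = 1394/19.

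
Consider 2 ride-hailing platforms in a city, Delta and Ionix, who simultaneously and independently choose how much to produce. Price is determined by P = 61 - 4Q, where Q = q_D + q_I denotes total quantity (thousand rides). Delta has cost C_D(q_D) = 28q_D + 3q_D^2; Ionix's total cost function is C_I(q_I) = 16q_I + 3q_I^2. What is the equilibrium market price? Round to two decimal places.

Delta's profit: π_D = (61 - 4Q)q_D - (28q_D + 3q_D²). Setting ∂π_D/∂q_D = 0: 33 - 14q_D - 4(q_I) = 0.
Ionix's profit: π_I = (61 - 4Q)q_I - (16q_I + 3q_I²). Setting ∂π_I/∂q_I = 0: 45 - 14q_I - 4(q_D) = 0.
Best responses: q_D = (33 - 4q_I)/14, q_I = (45 - 4q_D)/14.
Substituting one into the other gives q_D = 47/30 and q_I = 83/30.
Total output Q = 13/3, so price P = 61 - 4·(13/3) = 131/3.

43.67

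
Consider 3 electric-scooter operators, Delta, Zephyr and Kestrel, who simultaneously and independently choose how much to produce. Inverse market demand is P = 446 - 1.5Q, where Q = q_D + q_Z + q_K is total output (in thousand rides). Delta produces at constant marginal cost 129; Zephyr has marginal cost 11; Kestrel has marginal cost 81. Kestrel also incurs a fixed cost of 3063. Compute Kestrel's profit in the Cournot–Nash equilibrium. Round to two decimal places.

Delta's profit: π_D = (446 - 1.5Q)q_D - (129q_D). Setting ∂π_D/∂q_D = 0: 317 - 3q_D - (3/2)(q_Z + q_K) = 0.
Zephyr's first-order condition: 435 - 3q_Z - (3/2)(q_D + q_K) = 0.
Kestrel's first-order condition: 365 - 3q_K - (3/2)(q_D + q_Z) = 0.
Adding the 3 conditions: 1117 − 3Q − 3Q = 0, i.e. Q = 1117/6.
Back-substituting: q_D = (317 − 1117/4)/(3/2) = 151/6, q_Z = (435 − 1117/4)/(3/2) = 623/6, q_K = (365 − 1117/4)/(3/2) = 343/6.
Price P = 446 - (3/2)·(1117/6) = 667/4.
Kestrel's profit: (667/4 - 81)·(343/6) - 3063 = 1839.0417.

1839.04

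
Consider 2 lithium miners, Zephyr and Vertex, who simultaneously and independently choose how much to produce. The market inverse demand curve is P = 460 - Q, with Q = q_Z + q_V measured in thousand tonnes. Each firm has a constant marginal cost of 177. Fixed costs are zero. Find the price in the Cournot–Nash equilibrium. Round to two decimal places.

271.33

A representative firm's profit is π_i = q_i(460 - Q) - 177q_i.
Setting ∂π_i/∂q_i = 0 with rivals' quantities fixed: 283 - 2q_i - q_j = 0.
By symmetry each firm produces the same amount; substituting q_j = q_i yields q_i = 283/3.
Total output Q = 566/3, so price P = 460 - 566/3 = 814/3.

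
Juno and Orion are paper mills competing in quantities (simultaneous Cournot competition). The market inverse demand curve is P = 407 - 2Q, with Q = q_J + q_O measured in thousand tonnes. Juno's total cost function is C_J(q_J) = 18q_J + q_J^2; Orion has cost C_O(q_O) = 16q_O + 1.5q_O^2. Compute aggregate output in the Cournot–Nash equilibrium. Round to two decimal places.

Juno's profit: π_J = (407 - 2Q)q_J - (18q_J + q_J²). Setting ∂π_J/∂q_J = 0: 389 - 6q_J - 2(q_O) = 0.
Orion's profit: π_O = (407 - 2Q)q_O - (16q_O + (3/2)q_O²). Setting ∂π_O/∂q_O = 0: 391 - 7q_O - 2(q_J) = 0.
So q_J = (389 - 2q_O)/6 and q_O = (391 - 2q_J)/7.
Solving the pair: q_J = 1941/38, q_O = 784/19.
Total output Q = 1941/38 + 784/19 = 92.3421.

92.34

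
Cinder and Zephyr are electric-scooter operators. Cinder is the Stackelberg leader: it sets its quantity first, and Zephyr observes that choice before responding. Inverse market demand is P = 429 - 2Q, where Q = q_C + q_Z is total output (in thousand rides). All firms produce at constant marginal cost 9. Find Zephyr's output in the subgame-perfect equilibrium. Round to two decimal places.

52.50

Solve by backward induction. Given q_C, the follower Zephyr maximises π_Z = (429 - 2q_C - 2q_Z)q_Z - 9q_Z.
∂π_Z/∂q_Z = 420 - 2q_C - 4q_Z = 0 gives the reaction function q_Z = (420 - 2q_C)/4.
Cinder substitutes q_Z(q_C) into its own profit: π_C = q_C(429 - 2q_C - (420 - 2q_C)/2) - 9q_C = (219 - q_C)q_C - 9q_C.
Leader FOC: 210 - 2q_C = 0, so q_C = 105.
Then q_Z = (420 - 2·105)/4 = 105/2.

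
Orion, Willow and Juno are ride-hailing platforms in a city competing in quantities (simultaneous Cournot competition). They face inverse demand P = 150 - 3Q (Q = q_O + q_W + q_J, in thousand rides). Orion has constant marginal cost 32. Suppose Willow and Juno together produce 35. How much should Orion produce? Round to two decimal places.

With rivals' combined output fixed at 35, Orion's profit is π_O = (150 - 3·35 - 3q_O)q_O - (32q_O) = (45 - 3q_O)q_O - (32q_O).
∂π_O/∂q_O = 13 - 6q_O = 0, so q_O = 13/6.

2.17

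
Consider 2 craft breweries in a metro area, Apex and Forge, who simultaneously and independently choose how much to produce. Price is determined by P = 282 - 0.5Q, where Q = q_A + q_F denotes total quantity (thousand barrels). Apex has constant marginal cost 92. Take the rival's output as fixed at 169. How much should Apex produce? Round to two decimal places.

With the rival's output fixed at 169, Apex's profit is π_A = (282 - (1/2)·169 - (1/2)q_A)q_A - (92q_A) = (395/2 - (1/2)q_A)q_A - (92q_A).
∂π_A/∂q_A = 211/2 - q_A = 0, so q_A = 211/2.

105.50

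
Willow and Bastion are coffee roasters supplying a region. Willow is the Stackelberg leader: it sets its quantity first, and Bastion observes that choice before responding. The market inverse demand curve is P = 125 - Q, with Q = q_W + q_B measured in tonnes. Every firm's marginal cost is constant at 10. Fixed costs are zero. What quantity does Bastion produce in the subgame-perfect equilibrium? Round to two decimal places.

28.75

The follower Bastion best-responds to any q_W: π_B = (125 - Q)q_B - 10q_B.
∂π_B/∂q_B = 115 - q_W - 2q_B = 0 gives the reaction function q_B = (115 - q_W)/2.
The leader anticipates this reaction. Substituting into P = 125 - Q gives P = 135/2 - (1/2)q_W, so π_W = (135/2 - (1/2)q_W)q_W - 10q_W.
Maximising: ∂π_W/∂q_W = 115/2 - q_W = 0, giving q_W = 115/2.
Then q_B = (115 - 115/2)/2 = 115/4.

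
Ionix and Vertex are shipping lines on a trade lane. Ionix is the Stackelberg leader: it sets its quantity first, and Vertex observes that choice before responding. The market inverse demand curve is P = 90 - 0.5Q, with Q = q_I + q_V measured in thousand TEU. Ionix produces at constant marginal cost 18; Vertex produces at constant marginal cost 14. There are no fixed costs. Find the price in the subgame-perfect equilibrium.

The follower Vertex best-responds to any q_I: π_V = (90 - 0.5Q)q_V - 14q_V.
Setting the follower's marginal profit to zero, 76 - (1/2)q_I - q_V = 0, i.e. q_V = (76 - (1/2)q_I).
Ionix substitutes q_V(q_I) into its own profit: π_I = q_I(90 - (1/2)q_I - (76 - (1/2)q_I)/2) - 18q_I = (52 - (1/4)q_I)q_I - 18q_I.
Leader FOC: 34 - (1/2)q_I = 0, so q_I = 68.
Then q_V = (76 - (1/2)·68) = 42.
Total output Q = 110, so price P = 90 - (1/2)·110 = 35.

35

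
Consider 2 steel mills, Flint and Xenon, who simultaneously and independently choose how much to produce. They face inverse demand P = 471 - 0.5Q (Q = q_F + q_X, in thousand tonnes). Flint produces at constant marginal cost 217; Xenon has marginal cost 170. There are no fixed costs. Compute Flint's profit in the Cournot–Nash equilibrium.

Flint's profit: π_F = (471 - 0.5Q)q_F - (217q_F). Setting ∂π_F/∂q_F = 0: 254 - q_F - (1/2)(q_X) = 0.
Xenon's first-order condition: 301 - q_X - (1/2)(q_F) = 0.
Best responses: q_F = (254 - (1/2)q_X), q_X = (301 - (1/2)q_F).
Substituting one into the other gives q_F = 138 and q_X = 232.
Price P = 471 - (1/2)·370 = 286.
Flint's profit: (286 - 217)·138 = 9522.

9522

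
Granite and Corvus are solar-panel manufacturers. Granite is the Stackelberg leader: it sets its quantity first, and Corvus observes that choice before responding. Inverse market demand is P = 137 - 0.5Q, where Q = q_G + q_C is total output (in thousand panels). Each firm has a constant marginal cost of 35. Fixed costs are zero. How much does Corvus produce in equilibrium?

51

Solve by backward induction. Given q_G, the follower Corvus maximises π_C = (137 - (1/2)q_G - (1/2)q_C)q_C - 35q_C.
Setting the follower's marginal profit to zero, 102 - (1/2)q_G - q_C = 0, i.e. q_C = (102 - (1/2)q_G).
The leader anticipates this reaction. Substituting into P = 137 - 0.5Q gives P = 86 - (1/4)q_G, so π_G = (86 - (1/4)q_G)q_G - 35q_G.
Maximising: ∂π_G/∂q_G = 51 - (1/2)q_G = 0, giving q_G = 102.
Then q_C = (102 - (1/2)·102) = 51.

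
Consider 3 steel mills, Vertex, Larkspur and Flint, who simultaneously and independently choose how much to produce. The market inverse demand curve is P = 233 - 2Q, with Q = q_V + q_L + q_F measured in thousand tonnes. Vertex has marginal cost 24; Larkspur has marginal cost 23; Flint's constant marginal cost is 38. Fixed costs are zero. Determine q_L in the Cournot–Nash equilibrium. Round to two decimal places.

Vertex's profit: π_V = (233 - 2Q)q_V - (24q_V). Setting ∂π_V/∂q_V = 0: 209 - 4q_V - 2(q_L + q_F) = 0.
Larkspur's first-order condition: 210 - 4q_L - 2(q_V + q_F) = 0.
Flint's profit: π_F = (233 - 2Q)q_F - (38q_F). Setting ∂π_F/∂q_F = 0: 195 - 4q_F - 2(q_V + q_L) = 0.
Summing all 3 equations gives 614 − 8Q = 0, hence Q = 307/4.
Back-substituting: q_V = (209 − 307/2)/2 = 111/4, q_L = (210 − 307/2)/2 = 113/4, q_F = (195 − 307/2)/2 = 83/4.

28.25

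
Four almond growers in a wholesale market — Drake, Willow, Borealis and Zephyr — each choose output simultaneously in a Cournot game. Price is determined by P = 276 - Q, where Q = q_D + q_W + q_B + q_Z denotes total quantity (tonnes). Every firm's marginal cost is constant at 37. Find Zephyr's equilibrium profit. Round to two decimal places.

Each firm earns π_i = (276 - Q)q_i - 37q_i.
First-order condition (treating rivals' output as given): 239 - 2q_i - Σ_{j≠i} q_j = 0.
By symmetry each firm produces the same amount; substituting Σ_{j≠i} q_j = 3q_i yields q_i = 239/5.
Price P = 276 - 956/5 = 424/5.
Zephyr's profit: (424/5 - 37)·(239/5) = 2284.8400.

2284.84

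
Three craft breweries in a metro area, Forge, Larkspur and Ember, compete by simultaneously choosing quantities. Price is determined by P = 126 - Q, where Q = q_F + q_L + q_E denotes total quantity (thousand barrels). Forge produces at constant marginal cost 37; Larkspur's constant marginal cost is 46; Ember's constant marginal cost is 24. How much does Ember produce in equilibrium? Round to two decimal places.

34.25

Forge's profit: π_F = (126 - Q)q_F - (37q_F). Setting ∂π_F/∂q_F = 0: 89 - 2q_F - (q_L + q_E) = 0.
Larkspur's first-order condition: 80 - 2q_L - (q_F + q_E) = 0.
Ember's first-order condition: 102 - 2q_E - (q_F + q_L) = 0.
Adding the 3 first-order conditions: 271 − 4Q = 0, so Q = 271/4.
Back-substituting: q_F = (89 − 271/4) = 85/4, q_L = (80 − 271/4) = 49/4, q_E = (102 − 271/4) = 137/4.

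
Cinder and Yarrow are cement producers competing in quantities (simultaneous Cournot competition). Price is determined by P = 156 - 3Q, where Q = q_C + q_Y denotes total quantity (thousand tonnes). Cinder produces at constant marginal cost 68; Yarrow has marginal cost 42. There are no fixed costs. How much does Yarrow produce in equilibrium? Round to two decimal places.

Cinder's profit: π_C = (156 - 3Q)q_C - (68q_C). Setting ∂π_C/∂q_C = 0: 88 - 6q_C - 3(q_Y) = 0.
Yarrow's first-order condition: 114 - 6q_Y - 3(q_C) = 0.
Best responses: q_C = (88 - 3q_Y)/6, q_Y = (114 - 3q_C)/6.
Solving the pair: q_C = 62/9, q_Y = 140/9.

15.56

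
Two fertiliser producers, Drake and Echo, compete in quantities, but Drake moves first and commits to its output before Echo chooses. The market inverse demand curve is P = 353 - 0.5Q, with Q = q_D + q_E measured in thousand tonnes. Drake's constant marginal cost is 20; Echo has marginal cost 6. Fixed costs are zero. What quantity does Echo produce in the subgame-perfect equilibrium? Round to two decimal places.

187.50

Solve by backward induction. Given q_D, the follower Echo maximises π_E = (353 - (1/2)q_D - (1/2)q_E)q_E - 6q_E.
∂π_E/∂q_E = 347 - (1/2)q_D - q_E = 0 gives the reaction function q_E = (347 - (1/2)q_D).
Drake substitutes q_E(q_D) into its own profit: π_D = q_D(353 - (1/2)q_D - (347 - (1/2)q_D)/2) - 20q_D = (359/2 - (1/4)q_D)q_D - 20q_D.
Leader FOC: 319/2 - (1/2)q_D = 0, so q_D = 319.
Then q_E = (347 - (1/2)·319) = 375/2.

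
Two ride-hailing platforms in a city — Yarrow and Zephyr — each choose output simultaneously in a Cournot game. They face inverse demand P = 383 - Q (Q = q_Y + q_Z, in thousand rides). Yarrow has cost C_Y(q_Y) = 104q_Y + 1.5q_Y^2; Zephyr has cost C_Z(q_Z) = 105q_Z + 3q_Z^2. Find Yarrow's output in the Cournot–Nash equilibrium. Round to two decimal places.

50.10

Yarrow's profit: π_Y = (383 - Q)q_Y - (104q_Y + (3/2)q_Y²). Setting ∂π_Y/∂q_Y = 0: 279 - 5q_Y - (q_Z) = 0.
Zephyr's first-order condition: 278 - 8q_Z - (q_Y) = 0.
Best responses: q_Y = (279 - q_Z)/5, q_Z = (278 - q_Y)/8.
Substituting one into the other gives q_Y = 1954/39 and q_Z = 1111/39.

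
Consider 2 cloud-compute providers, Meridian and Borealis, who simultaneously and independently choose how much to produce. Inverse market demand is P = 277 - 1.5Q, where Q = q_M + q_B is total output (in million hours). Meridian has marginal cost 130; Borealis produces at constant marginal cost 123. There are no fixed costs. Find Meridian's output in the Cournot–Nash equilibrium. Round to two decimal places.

Meridian's profit: π_M = (277 - 1.5Q)q_M - (130q_M). Setting ∂π_M/∂q_M = 0: 147 - 3q_M - (3/2)(q_B) = 0.
Borealis's first-order condition: 154 - 3q_B - (3/2)(q_M) = 0.
Best responses: q_M = (147 - (3/2)q_B)/3, q_B = (154 - (3/2)q_M)/3.
Solving the pair: q_M = 280/9, q_B = 322/9.

31.11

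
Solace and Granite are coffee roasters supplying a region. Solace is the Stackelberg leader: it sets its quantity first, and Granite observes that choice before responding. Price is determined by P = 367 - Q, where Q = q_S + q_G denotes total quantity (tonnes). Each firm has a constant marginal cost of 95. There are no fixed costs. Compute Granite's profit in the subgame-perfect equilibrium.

4624

Solve by backward induction. Given q_S, the follower Granite maximises π_G = (367 - q_S - q_G)q_G - 95q_G.
Follower FOC: 272 - q_S - 2q_G = 0, so q_G(q_S) = (272 - q_S)/2.
The leader anticipates this reaction. Substituting into P = 367 - Q gives P = 231 - (1/2)q_S, so π_S = (231 - (1/2)q_S)q_S - 95q_S.
The leader's first-order condition 136 - q_S = 0 yields q_S = 136.
Then q_G = (272 - 136)/2 = 68.
Price P = 367 - 204 = 163.
Granite's profit: (163 - 95)·68 = 4624.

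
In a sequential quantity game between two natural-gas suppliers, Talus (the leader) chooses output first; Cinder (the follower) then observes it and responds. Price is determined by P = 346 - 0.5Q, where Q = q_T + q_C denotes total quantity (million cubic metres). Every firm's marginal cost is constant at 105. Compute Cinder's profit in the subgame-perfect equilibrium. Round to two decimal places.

7260.13

Solve by backward induction. Given q_T, the follower Cinder maximises π_C = (346 - (1/2)q_T - (1/2)q_C)q_C - 105q_C.
Follower FOC: 241 - (1/2)q_T - q_C = 0, so q_C(q_T) = (241 - (1/2)q_T).
The leader anticipates this reaction. Substituting into P = 346 - 0.5Q gives P = 451/2 - (1/4)q_T, so π_T = (451/2 - (1/4)q_T)q_T - 105q_T.
Maximising: ∂π_T/∂q_T = 241/2 - (1/2)q_T = 0, giving q_T = 241.
Then q_C = (241 - (1/2)·241) = 241/2.
Price P = 346 - (1/2)·(723/2) = 661/4.
Cinder's profit: (661/4 - 105)·(241/2) = 7260.1250.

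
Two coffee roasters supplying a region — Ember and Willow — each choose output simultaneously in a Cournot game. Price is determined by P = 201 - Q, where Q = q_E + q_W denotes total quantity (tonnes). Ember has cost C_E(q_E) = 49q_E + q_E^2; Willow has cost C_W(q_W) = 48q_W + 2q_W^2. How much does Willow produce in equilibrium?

Ember's profit: π_E = (201 - Q)q_E - (49q_E + q_E²). Setting ∂π_E/∂q_E = 0: 152 - 4q_E - (q_W) = 0.
Willow's first-order condition: 153 - 6q_W - (q_E) = 0.
Best responses: q_E = (152 - q_W)/4, q_W = (153 - q_E)/6.
Substituting one into the other gives q_E = 33 and q_W = 20.

20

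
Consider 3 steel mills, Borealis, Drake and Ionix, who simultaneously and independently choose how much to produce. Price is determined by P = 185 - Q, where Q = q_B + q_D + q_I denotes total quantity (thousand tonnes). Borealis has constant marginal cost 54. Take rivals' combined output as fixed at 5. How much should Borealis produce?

63

With rivals' combined output fixed at 5, Borealis's profit is π_B = (185 - 5 - q_B)q_B - (54q_B) = (180 - q_B)q_B - (54q_B).
∂π_B/∂q_B = 126 - 2q_B = 0, so q_B = 63.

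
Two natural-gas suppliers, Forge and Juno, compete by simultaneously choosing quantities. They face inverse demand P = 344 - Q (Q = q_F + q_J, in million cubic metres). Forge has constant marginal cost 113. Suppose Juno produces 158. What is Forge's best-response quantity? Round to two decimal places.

36.50

With the rival's output fixed at 158, Forge's profit is π_F = (344 - 158 - q_F)q_F - (113q_F) = (186 - q_F)q_F - (113q_F).
∂π_F/∂q_F = 73 - 2q_F = 0, so q_F = 73/2.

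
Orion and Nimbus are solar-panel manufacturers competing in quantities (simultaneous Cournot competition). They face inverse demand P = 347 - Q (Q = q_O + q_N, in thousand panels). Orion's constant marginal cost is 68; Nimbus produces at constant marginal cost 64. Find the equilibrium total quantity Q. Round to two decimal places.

187.33

Orion's profit: π_O = (347 - Q)q_O - (68q_O). Setting ∂π_O/∂q_O = 0: 279 - 2q_O - (q_N) = 0.
Nimbus's profit: π_N = (347 - Q)q_N - (64q_N). Setting ∂π_N/∂q_N = 0: 283 - 2q_N - (q_O) = 0.
So q_O = (279 - q_N)/2 and q_N = (283 - q_O)/2.
Solving the pair: q_O = 275/3, q_N = 287/3.
Total output Q = 275/3 + 287/3 = 562/3.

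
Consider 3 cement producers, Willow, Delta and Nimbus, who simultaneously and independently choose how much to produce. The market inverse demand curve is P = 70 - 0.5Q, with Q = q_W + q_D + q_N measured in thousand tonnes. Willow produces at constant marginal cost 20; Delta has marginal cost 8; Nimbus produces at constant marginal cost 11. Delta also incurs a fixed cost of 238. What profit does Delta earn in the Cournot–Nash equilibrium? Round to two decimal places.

503.13

Willow's profit: π_W = (70 - 0.5Q)q_W - (20q_W). Setting ∂π_W/∂q_W = 0: 50 - q_W - (1/2)(q_D + q_N) = 0.
Delta's profit: π_D = (70 - 0.5Q)q_D - (8q_D). Setting ∂π_D/∂q_D = 0: 62 - q_D - (1/2)(q_W + q_N) = 0.
Nimbus's first-order condition: 59 - q_N - (1/2)(q_W + q_D) = 0.
Summing all 3 equations gives 171 − 2Q = 0, hence Q = 171/2.
Back-substituting: q_W = (50 − 171/4)/(1/2) = 29/2, q_D = (62 − 171/4)/(1/2) = 77/2, q_N = (59 − 171/4)/(1/2) = 65/2.
Price P = 70 - (1/2)·(171/2) = 109/4.
Delta's profit: (109/4 - 8)·(77/2) - 238 = 503.1250.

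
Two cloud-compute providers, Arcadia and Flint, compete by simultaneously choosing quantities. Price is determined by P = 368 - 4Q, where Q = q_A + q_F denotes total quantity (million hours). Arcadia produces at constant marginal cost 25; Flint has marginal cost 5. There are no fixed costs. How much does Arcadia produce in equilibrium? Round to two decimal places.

26.92

Arcadia's profit: π_A = (368 - 4Q)q_A - (25q_A). Setting ∂π_A/∂q_A = 0: 343 - 8q_A - 4(q_F) = 0.
Flint's profit: π_F = (368 - 4Q)q_F - (5q_F). Setting ∂π_F/∂q_F = 0: 363 - 8q_F - 4(q_A) = 0.
Best responses: q_A = (343 - 4q_F)/8, q_F = (363 - 4q_A)/8.
Substituting one into the other gives q_A = 323/12 and q_F = 383/12.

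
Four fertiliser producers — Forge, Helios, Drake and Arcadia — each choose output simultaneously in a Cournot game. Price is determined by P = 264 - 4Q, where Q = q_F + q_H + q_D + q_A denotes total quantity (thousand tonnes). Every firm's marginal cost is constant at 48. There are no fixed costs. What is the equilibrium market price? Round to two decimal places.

A representative firm's profit is π_i = q_i(264 - 4Q) - 48q_i.
First-order condition (treating rivals' output as given): 216 - 8q_i - 4·Σ_{j≠i} q_j = 0.
By symmetry each firm produces the same amount; substituting Σ_{j≠i} q_j = 3q_i yields q_i = 216/20 = 54/5.
Total output Q = 216/5, so price P = 264 - 4·(216/5) = 456/5.

91.20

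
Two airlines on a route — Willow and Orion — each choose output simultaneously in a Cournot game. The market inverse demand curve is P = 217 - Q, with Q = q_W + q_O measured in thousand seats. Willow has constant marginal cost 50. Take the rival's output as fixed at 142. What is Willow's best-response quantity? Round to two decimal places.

With the rival's output fixed at 142, Willow's profit is π_W = (217 - 142 - q_W)q_W - (50q_W) = (75 - q_W)q_W - (50q_W).
∂π_W/∂q_W = 25 - 2q_W = 0, so q_W = 25/2.

12.50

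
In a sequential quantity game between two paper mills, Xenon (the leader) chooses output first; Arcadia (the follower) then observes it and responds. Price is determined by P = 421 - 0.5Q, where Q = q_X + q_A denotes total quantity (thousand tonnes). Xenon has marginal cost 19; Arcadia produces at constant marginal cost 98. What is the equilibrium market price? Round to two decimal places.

139.25

The follower Arcadia best-responds to any q_X: π_A = (421 - 0.5Q)q_A - 98q_A.
Follower FOC: 323 - (1/2)q_X - q_A = 0, so q_A(q_X) = (323 - (1/2)q_X).
Xenon substitutes q_A(q_X) into its own profit: π_X = q_X(421 - (1/2)q_X - (323 - (1/2)q_X)/2) - 19q_X = (519/2 - (1/4)q_X)q_X - 19q_X.
The leader's first-order condition 481/2 - (1/2)q_X = 0 yields q_X = 481.
Then q_A = (323 - (1/2)·481) = 165/2.
Total output Q = 1127/2, so price P = 421 - (1/2)·(1127/2) = 557/4.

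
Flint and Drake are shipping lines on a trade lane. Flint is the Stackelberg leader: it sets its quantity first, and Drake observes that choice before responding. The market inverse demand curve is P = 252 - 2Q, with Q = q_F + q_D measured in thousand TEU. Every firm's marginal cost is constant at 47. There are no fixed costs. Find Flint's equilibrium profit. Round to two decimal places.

Solve by backward induction. Given q_F, the follower Drake maximises π_D = (252 - 2q_F - 2q_D)q_D - 47q_D.
Setting the follower's marginal profit to zero, 205 - 2q_F - 4q_D = 0, i.e. q_D = (205 - 2q_F)/4.
Flint substitutes q_D(q_F) into its own profit: π_F = q_F(252 - 2q_F - (205 - 2q_F)/2) - 47q_F = (299/2 - q_F)q_F - 47q_F.
The leader's first-order condition 205/2 - 2q_F = 0 yields q_F = 205/4.
Then q_D = (205 - 2·(205/4))/4 = 205/8.
Price P = 252 - 2·(615/8) = 393/4.
Flint's profit: (393/4 - 47)·(205/4) = 2626.5625.

2626.56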